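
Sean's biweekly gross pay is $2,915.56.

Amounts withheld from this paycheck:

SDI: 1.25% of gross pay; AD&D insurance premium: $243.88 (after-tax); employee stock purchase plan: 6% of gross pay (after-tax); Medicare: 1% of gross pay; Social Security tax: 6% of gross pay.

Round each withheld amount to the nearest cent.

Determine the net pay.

$2,256.22

SDI: $2,915.56 × 0.0125 = $36.44
Social Security tax: $2,915.56 × 0.06 = $174.93
Medicare: $2,915.56 × 0.01 = $29.16
AD&D insurance premium: $243.88
Employee stock purchase plan: $2,915.56 × 0.06 = $174.93
Total deductions = $36.44 + $174.93 + $29.16 + $243.88 + $174.93 = $659.34
Net pay = $2,915.56 − $659.34 = $2,256.22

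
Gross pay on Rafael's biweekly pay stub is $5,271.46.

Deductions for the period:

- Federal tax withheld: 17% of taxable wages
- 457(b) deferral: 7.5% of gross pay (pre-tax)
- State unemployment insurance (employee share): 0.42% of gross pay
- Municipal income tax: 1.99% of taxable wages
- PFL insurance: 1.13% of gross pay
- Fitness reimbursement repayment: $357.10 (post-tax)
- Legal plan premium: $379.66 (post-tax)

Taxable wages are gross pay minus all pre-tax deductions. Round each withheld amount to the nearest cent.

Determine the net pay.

$3,131.66

457(b) deferral: $5,271.46 × 0.075 = $395.36
Taxable wages = $5,271.46 − $395.36 = $4,876.10
Municipal income tax: $4,876.10 × 0.0199 = $97.03
Federal tax withheld: $4,876.10 × 0.17 = $828.94
State unemployment insurance (employee share): $5,271.46 × 0.0042 = $22.14
PFL insurance: $5,271.46 × 0.0113 = $59.57
Legal plan premium: $379.66
Fitness reimbursement repayment: $357.10
Total deductions = $395.36 + $97.03 + $828.94 + $22.14 + $59.57 + $379.66 + $357.10 = $2,139.80
Net pay = $5,271.46 − $2,139.80 = $3,131.66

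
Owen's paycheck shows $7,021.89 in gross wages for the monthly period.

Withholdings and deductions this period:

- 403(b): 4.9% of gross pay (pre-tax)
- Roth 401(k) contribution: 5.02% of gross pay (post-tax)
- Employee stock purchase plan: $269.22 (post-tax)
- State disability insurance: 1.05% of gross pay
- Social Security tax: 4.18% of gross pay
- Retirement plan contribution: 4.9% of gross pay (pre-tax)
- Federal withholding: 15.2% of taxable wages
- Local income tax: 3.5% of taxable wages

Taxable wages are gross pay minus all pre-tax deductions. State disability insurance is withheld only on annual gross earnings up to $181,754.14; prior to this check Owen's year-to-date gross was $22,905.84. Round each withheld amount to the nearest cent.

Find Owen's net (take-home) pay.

Retirement plan contribution: $7,021.89 × 0.049 = $344.07
403(b): $7,021.89 × 0.049 = $344.07
Pre-tax total = $344.07 + $344.07 = $688.14
Taxable wages = $7,021.89 − $688.14 = $6,333.75
Local income tax: $6,333.75 × 0.035 = $221.68
Federal withholding: $6,333.75 × 0.152 = $962.73
State disability insurance: cap not yet reached, full $7,021.89 is subject → $7,021.89 × 0.0105 = $73.73
Social Security tax: $7,021.89 × 0.0418 = $293.52
Roth 401(k) contribution: $7,021.89 × 0.0502 = $352.50
Employee stock purchase plan: $269.22
Total deductions = $344.07 + $344.07 + $221.68 + $962.73 + $73.73 + $293.52 + $352.50 + $269.22 = $2,861.52
Net pay = $7,021.89 − $2,861.52 = $4,160.37

$4,160.37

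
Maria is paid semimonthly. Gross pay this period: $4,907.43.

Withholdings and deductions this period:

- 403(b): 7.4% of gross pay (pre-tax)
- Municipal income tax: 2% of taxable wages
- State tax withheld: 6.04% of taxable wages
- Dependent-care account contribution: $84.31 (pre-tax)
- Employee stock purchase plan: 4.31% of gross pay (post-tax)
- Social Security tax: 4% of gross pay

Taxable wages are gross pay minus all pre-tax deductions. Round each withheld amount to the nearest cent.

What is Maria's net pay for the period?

$3,693.58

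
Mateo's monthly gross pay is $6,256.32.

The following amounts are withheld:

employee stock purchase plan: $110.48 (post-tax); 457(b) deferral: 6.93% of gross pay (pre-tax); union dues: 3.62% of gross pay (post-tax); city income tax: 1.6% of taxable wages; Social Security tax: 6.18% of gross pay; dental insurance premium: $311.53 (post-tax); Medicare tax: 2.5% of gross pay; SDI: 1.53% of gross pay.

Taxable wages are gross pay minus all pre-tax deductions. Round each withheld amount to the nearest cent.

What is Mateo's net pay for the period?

$4,442.34

457(b) deferral: $6,256.32 × 0.0693 = $433.56
Taxable wages = $6,256.32 − $433.56 = $5,822.76
City income tax: $5,822.76 × 0.016 = $93.16
Medicare tax: $6,256.32 × 0.025 = $156.41
SDI: $6,256.32 × 0.0153 = $95.72
Social Security tax: $6,256.32 × 0.0618 = $386.64
Dental insurance premium: $311.53
Employee stock purchase plan: $110.48
Union dues: $6,256.32 × 0.0362 = $226.48
Total deductions = $433.56 + $93.16 + $156.41 + $95.72 + $386.64 + $311.53 + $110.48 + $226.48 = $1,813.98
Net pay = $6,256.32 − $1,813.98 = $4,442.34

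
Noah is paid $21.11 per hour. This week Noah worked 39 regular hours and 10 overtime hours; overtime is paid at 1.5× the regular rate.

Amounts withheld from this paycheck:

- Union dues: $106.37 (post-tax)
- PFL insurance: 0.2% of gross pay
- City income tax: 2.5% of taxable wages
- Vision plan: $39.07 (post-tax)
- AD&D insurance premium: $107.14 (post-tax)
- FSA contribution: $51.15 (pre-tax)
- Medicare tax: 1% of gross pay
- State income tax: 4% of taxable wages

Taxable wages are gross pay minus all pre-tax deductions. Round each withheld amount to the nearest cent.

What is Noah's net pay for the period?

$751.76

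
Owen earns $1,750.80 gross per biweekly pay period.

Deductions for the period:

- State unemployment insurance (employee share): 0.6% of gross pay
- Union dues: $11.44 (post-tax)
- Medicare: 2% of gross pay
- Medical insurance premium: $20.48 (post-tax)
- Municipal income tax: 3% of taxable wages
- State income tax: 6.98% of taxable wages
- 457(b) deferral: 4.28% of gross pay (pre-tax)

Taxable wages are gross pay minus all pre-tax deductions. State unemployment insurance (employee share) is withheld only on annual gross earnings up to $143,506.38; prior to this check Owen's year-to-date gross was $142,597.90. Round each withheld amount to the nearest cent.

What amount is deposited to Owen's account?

457(b) deferral: $1,750.80 × 0.0428 = $74.93
Taxable wages = $1,750.80 − $74.93 = $1,675.87
Municipal income tax: $1,675.87 × 0.03 = $50.28
State income tax: $1,675.87 × 0.0698 = $116.98
Medicare: $1,750.80 × 0.02 = $35.02
State unemployment insurance (employee share): only $143,506.38 − $142,597.90 = $908.48 of this check is subject → $908.48 × 0.006 = $5.45
Union dues: $11.44
Medical insurance premium: $20.48
Total deductions = $74.93 + $50.28 + $116.98 + $35.02 + $5.45 + $11.44 + $20.48 = $314.58
Net pay = $1,750.80 − $314.58 = $1,436.22

$1,436.22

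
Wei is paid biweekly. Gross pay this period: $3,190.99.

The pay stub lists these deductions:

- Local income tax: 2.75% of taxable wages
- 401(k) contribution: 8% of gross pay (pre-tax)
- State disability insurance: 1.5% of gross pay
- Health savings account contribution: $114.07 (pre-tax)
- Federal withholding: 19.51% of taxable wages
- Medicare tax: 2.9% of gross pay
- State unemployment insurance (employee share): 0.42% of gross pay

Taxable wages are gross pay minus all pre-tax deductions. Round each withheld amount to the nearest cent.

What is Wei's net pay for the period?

$2,039.74

401(k) contribution: $3,190.99 × 0.08 = $255.28
Health savings account contribution: $114.07
Pre-tax total = $255.28 + $114.07 = $369.35
Taxable wages = $3,190.99 − $369.35 = $2,821.64
Federal withholding: $2,821.64 × 0.1951 = $550.50
Local income tax: $2,821.64 × 0.0275 = $77.60
Medicare tax: $3,190.99 × 0.029 = $92.54
State unemployment insurance (employee share): $3,190.99 × 0.0042 = $13.40
State disability insurance: $3,190.99 × 0.015 = $47.86
Total deductions = $255.28 + $114.07 + $550.50 + $77.60 + $92.54 + $13.40 + $47.86 = $1,151.25
Net pay = $3,190.99 − $1,151.25 = $2,039.74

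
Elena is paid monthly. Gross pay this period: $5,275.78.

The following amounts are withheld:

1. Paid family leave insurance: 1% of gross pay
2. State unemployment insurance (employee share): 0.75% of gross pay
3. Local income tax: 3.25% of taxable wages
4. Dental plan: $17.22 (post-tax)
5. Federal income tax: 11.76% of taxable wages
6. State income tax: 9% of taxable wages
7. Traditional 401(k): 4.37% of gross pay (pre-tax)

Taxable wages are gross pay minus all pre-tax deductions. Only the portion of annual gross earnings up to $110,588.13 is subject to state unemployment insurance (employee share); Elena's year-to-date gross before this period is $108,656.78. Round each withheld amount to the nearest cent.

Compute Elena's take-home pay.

$3,749.40

Traditional 401(k): $5,275.78 × 0.0437 = $230.55
Taxable wages = $5,275.78 − $230.55 = $5,045.23
Local income tax: $5,045.23 × 0.0325 = $163.97
Federal income tax: $5,045.23 × 0.1176 = $593.32
State income tax: $5,045.23 × 0.09 = $454.07
State unemployment insurance (employee share): only $110,588.13 − $108,656.78 = $1,931.35 of this check is subject → $1,931.35 × 0.0075 = $14.49
Paid family leave insurance: $5,275.78 × 0.01 = $52.76
Dental plan: $17.22
Total deductions = $230.55 + $163.97 + $593.32 + $454.07 + $14.49 + $52.76 + $17.22 = $1,526.38
Net pay = $5,275.78 − $1,526.38 = $3,749.40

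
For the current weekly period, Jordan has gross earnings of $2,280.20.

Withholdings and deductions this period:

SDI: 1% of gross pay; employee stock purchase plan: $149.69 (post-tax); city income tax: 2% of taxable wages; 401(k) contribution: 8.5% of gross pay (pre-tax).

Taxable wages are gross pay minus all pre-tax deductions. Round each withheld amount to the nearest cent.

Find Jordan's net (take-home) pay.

401(k) contribution: $2,280.20 × 0.085 = $193.82
Taxable wages = $2,280.20 − $193.82 = $2,086.38
City income tax: $2,086.38 × 0.02 = $41.73
SDI: $2,280.20 × 0.01 = $22.80
Employee stock purchase plan: $149.69
Total deductions = $193.82 + $41.73 + $22.80 + $149.69 = $408.04
Net pay = $2,280.20 − $408.04 = $1,872.16

$1,872.16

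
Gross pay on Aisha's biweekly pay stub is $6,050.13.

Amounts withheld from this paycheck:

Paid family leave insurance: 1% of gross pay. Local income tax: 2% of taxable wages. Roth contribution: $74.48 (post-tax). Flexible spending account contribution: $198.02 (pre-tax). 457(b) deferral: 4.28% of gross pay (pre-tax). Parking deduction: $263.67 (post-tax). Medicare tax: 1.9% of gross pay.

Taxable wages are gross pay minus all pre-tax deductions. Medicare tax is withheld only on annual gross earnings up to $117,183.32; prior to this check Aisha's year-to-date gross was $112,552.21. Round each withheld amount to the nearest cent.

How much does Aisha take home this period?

Flexible spending account contribution: $198.02
457(b) deferral: $6,050.13 × 0.0428 = $258.95
Pre-tax total = $198.02 + $258.95 = $456.97
Taxable wages = $6,050.13 − $456.97 = $5,593.16
Local income tax: $5,593.16 × 0.02 = $111.86
Paid family leave insurance: $6,050.13 × 0.01 = $60.50
Medicare tax: only $117,183.32 − $112,552.21 = $4,631.11 of this check is subject → $4,631.11 × 0.019 = $87.99
Parking deduction: $263.67
Roth contribution: $74.48
Total deductions = $198.02 + $258.95 + $111.86 + $60.50 + $87.99 + $263.67 + $74.48 = $1,055.47
Net pay = $6,050.13 − $1,055.47 = $4,994.66

$4,994.66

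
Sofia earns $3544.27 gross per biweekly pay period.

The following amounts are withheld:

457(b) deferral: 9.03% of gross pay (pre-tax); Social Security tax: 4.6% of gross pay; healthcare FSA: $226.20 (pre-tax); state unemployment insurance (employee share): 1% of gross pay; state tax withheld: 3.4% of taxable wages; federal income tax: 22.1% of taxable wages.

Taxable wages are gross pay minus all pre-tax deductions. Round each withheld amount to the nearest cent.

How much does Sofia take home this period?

$2035.05

Healthcare FSA: $226.20
457(b) deferral: $3544.27 × 0.0903 = $320.05
Pre-tax total = $226.20 + $320.05 = $546.25
Taxable wages = $3544.27 − $546.25 = $2998.02
Federal income tax: $2998.02 × 0.221 = $662.56
State tax withheld: $2998.02 × 0.034 = $101.93
State unemployment insurance (employee share): $3544.27 × 0.01 = $35.44
Social Security tax: $3544.27 × 0.046 = $163.04
Total deductions = $226.20 + $320.05 + $662.56 + $101.93 + $35.44 + $163.04 = $1509.22
Net pay = $3544.27 − $1509.22 = $2035.05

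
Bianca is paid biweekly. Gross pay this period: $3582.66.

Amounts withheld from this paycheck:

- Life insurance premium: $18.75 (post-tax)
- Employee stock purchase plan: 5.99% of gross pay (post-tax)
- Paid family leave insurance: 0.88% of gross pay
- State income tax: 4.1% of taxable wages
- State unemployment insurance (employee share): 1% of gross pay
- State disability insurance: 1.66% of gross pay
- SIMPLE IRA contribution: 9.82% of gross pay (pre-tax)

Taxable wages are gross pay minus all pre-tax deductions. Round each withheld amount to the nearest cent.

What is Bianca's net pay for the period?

$2738.20

SIMPLE IRA contribution: $3582.66 × 0.0982 = $351.82
Taxable wages = $3582.66 − $351.82 = $3230.84
State income tax: $3230.84 × 0.041 = $132.46
Paid family leave insurance: $3582.66 × 0.0088 = $31.53
State disability insurance: $3582.66 × 0.0166 = $59.47
State unemployment insurance (employee share): $3582.66 × 0.01 = $35.83
Employee stock purchase plan: $3582.66 × 0.0599 = $214.60
Life insurance premium: $18.75
Total deductions = $351.82 + $132.46 + $31.53 + $59.47 + $35.83 + $214.60 + $18.75 = $844.46
Net pay = $3582.66 − $844.46 = $2738.20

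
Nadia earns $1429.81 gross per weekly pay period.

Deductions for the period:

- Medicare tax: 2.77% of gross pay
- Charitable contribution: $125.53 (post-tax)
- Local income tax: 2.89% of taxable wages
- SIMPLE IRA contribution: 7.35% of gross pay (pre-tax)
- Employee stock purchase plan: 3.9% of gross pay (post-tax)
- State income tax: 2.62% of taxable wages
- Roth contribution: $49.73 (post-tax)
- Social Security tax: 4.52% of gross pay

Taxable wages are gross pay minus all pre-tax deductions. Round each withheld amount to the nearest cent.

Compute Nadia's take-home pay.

SIMPLE IRA contribution: $1429.81 × 0.0735 = $105.09
Taxable wages = $1429.81 − $105.09 = $1324.72
State income tax: $1324.72 × 0.0262 = $34.71
Local income tax: $1324.72 × 0.0289 = $38.28
Medicare tax: $1429.81 × 0.0277 = $39.61
Social Security tax: $1429.81 × 0.0452 = $64.63
Employee stock purchase plan: $1429.81 × 0.039 = $55.76
Roth contribution: $49.73
Charitable contribution: $125.53
Total deductions = $105.09 + $34.71 + $38.28 + $39.61 + $64.63 + $55.76 + $49.73 + $125.53 = $513.34
Net pay = $1429.81 − $513.34 = $916.47

$916.47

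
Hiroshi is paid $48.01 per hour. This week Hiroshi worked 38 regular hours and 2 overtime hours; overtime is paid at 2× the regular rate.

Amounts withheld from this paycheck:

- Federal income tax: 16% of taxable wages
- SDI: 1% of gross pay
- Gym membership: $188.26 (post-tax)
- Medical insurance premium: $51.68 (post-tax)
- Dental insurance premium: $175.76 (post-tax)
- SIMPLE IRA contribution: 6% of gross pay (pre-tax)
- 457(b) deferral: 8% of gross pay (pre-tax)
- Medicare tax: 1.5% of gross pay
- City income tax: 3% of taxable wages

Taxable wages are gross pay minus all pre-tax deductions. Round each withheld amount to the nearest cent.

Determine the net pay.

Regular pay: 38 × $48.01 = $1,824.38
Overtime pay: 2 × $48.01 × 2 = $192.04
Gross pay = $1,824.38 + $192.04 = $2,016.42
SIMPLE IRA contribution: $2,016.42 × 0.06 = $120.99
457(b) deferral: $2,016.42 × 0.08 = $161.31
Pre-tax total = $120.99 + $161.31 = $282.30
Taxable wages = $2,016.42 − $282.30 = $1,734.12
Federal income tax: $1,734.12 × 0.16 = $277.46
City income tax: $1,734.12 × 0.03 = $52.02
SDI: $2,016.42 × 0.01 = $20.16
Medicare tax: $2,016.42 × 0.015 = $30.25
Medical insurance premium: $51.68
Dental insurance premium: $175.76
Gym membership: $188.26
Total deductions = $120.99 + $161.31 + $277.46 + $52.02 + $20.16 + $30.25 + $51.68 + $175.76 + $188.26 = $1,077.89
Net pay = $2,016.42 − $1,077.89 = $938.53

$938.53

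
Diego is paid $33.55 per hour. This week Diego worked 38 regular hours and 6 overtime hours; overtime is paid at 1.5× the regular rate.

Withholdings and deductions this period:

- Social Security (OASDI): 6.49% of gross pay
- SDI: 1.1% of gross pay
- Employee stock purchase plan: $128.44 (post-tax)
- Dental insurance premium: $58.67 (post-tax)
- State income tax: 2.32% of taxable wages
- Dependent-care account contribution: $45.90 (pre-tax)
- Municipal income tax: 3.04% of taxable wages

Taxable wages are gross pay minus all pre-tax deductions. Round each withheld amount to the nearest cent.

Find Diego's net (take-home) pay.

$1,142.09

Regular pay: 38 × $33.55 = $1,274.90
Overtime pay: 6 × $33.55 × 1.5 = $301.95
Gross pay = $1,274.90 + $301.95 = $1,576.85
Dependent-care account contribution: $45.90
Taxable wages = $1,576.85 − $45.90 = $1,530.95
Municipal income tax: $1,530.95 × 0.0304 = $46.54
State income tax: $1,530.95 × 0.0232 = $35.52
Social Security (OASDI): $1,576.85 × 0.0649 = $102.34
SDI: $1,576.85 × 0.011 = $17.35
Dental insurance premium: $58.67
Employee stock purchase plan: $128.44
Total deductions = $45.90 + $46.54 + $35.52 + $102.34 + $17.35 + $58.67 + $128.44 = $434.76
Net pay = $1,576.85 − $434.76 = $1,142.09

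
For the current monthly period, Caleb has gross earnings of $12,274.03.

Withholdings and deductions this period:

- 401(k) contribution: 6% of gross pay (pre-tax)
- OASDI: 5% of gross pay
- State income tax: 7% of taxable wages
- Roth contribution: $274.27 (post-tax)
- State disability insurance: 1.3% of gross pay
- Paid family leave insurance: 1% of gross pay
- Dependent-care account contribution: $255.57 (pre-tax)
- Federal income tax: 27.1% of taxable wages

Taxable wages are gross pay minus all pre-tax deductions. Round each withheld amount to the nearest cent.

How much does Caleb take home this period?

401(k) contribution: $12,274.03 × 0.06 = $736.44
Dependent-care account contribution: $255.57
Pre-tax total = $736.44 + $255.57 = $992.01
Taxable wages = $12,274.03 − $992.01 = $11,282.02
State income tax: $11,282.02 × 0.07 = $789.74
Federal income tax: $11,282.02 × 0.271 = $3,057.43
OASDI: $12,274.03 × 0.05 = $613.70
Paid family leave insurance: $12,274.03 × 0.01 = $122.74
State disability insurance: $12,274.03 × 0.013 = $159.56
Roth contribution: $274.27
Total deductions = $736.44 + $255.57 + $789.74 + $3,057.43 + $613.70 + $122.74 + $159.56 + $274.27 = $6,009.45
Net pay = $12,274.03 − $6,009.45 = $6,264.58

$6,264.58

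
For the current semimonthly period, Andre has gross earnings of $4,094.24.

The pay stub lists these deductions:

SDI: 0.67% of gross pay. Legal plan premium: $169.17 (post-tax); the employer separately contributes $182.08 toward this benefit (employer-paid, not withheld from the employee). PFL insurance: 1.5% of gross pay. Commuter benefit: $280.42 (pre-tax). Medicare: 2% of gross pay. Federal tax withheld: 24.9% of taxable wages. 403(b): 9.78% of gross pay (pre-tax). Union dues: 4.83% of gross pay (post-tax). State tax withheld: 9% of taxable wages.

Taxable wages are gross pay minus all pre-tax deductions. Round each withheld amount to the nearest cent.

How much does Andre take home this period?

403(b): $4,094.24 × 0.0978 = $400.42
Commuter benefit: $280.42
Pre-tax total = $400.42 + $280.42 = $680.84
Taxable wages = $4,094.24 − $680.84 = $3,413.40
State tax withheld: $3,413.40 × 0.09 = $307.21
Federal tax withheld: $3,413.40 × 0.249 = $849.94
SDI: $4,094.24 × 0.0067 = $27.43
Medicare: $4,094.24 × 0.02 = $81.88
PFL insurance: $4,094.24 × 0.015 = $61.41
Legal plan premium: $169.17
Union dues: $4,094.24 × 0.0483 = $197.75
(Employer's $182.08 toward legal plan premium is not withheld from the employee.)
Total deductions = $400.42 + $280.42 + $307.21 + $849.94 + $27.43 + $81.88 + $61.41 + $169.17 + $197.75 = $2,375.63
Net pay = $4,094.24 − $2,375.63 = $1,718.61

$1,718.61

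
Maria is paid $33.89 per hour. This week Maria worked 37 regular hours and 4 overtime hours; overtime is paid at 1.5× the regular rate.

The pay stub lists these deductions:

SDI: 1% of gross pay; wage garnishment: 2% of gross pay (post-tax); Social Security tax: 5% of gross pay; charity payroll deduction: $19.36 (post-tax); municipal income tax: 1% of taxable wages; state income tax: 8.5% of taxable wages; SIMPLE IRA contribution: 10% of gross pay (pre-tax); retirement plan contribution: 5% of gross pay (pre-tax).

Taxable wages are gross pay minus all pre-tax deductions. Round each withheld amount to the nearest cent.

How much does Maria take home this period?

Regular pay: 37 × $33.89 = $1,253.93
Overtime pay: 4 × $33.89 × 1.5 = $203.34
Gross pay = $1,253.93 + $203.34 = $1,457.27
Retirement plan contribution: $1,457.27 × 0.05 = $72.86
SIMPLE IRA contribution: $1,457.27 × 0.1 = $145.73
Pre-tax total = $72.86 + $145.73 = $218.59
Taxable wages = $1,457.27 − $218.59 = $1,238.68
State income tax: $1,238.68 × 0.085 = $105.29
Municipal income tax: $1,238.68 × 0.01 = $12.39
SDI: $1,457.27 × 0.01 = $14.57
Social Security tax: $1,457.27 × 0.05 = $72.86
Charity payroll deduction: $19.36
Wage garnishment: $1,457.27 × 0.02 = $29.15
Total deductions = $72.86 + $145.73 + $105.29 + $12.39 + $14.57 + $72.86 + $19.36 + $29.15 = $472.21
Net pay = $1,457.27 − $472.21 = $985.06

$985.06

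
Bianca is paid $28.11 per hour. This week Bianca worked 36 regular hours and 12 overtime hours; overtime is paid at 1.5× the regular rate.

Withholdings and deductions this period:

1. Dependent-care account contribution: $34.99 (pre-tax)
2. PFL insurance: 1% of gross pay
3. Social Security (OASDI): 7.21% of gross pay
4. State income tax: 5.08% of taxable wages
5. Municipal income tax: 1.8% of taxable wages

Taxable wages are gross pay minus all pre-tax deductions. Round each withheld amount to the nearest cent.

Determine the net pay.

Regular pay: 36 × $28.11 = $1,011.96
Overtime pay: 12 × $28.11 × 1.5 = $505.98
Gross pay = $1,011.96 + $505.98 = $1,517.94
Dependent-care account contribution: $34.99
Taxable wages = $1,517.94 − $34.99 = $1,482.95
State income tax: $1,482.95 × 0.0508 = $75.33
Municipal income tax: $1,482.95 × 0.018 = $26.69
PFL insurance: $1,517.94 × 0.01 = $15.18
Social Security (OASDI): $1,517.94 × 0.0721 = $109.44
Total deductions = $34.99 + $75.33 + $26.69 + $15.18 + $109.44 = $261.63
Net pay = $1,517.94 − $261.63 = $1,256.31

$1,256.31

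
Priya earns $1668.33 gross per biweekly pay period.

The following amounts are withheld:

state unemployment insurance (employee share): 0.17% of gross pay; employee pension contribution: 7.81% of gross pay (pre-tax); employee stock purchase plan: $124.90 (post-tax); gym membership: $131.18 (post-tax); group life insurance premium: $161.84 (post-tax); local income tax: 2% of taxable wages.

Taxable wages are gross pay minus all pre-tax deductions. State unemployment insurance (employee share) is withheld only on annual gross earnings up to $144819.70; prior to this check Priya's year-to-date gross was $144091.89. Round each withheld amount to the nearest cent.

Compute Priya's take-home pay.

$1088.11

Employee pension contribution: $1668.33 × 0.0781 = $130.30
Taxable wages = $1668.33 − $130.30 = $1538.03
Local income tax: $1538.03 × 0.02 = $30.76
State unemployment insurance (employee share): only $144819.70 − $144091.89 = $727.81 of this check is subject → $727.81 × 0.0017 = $1.24
Gym membership: $131.18
Group life insurance premium: $161.84
Employee stock purchase plan: $124.90
Total deductions = $130.30 + $30.76 + $1.24 + $131.18 + $161.84 + $124.90 = $580.22
Net pay = $1668.33 − $580.22 = $1088.11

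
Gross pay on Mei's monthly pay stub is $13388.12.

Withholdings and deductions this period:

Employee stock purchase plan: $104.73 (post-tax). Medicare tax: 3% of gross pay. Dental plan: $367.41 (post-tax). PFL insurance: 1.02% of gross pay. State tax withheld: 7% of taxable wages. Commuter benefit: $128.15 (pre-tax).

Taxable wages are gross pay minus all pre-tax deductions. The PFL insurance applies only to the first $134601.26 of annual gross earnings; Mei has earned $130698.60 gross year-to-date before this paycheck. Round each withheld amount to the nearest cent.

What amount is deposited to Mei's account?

$11418.18

Commuter benefit: $128.15
Taxable wages = $13388.12 − $128.15 = $13259.97
State tax withheld: $13259.97 × 0.07 = $928.20
PFL insurance: only $134601.26 − $130698.60 = $3902.66 of this check is subject → $3902.66 × 0.0102 = $39.81
Medicare tax: $13388.12 × 0.03 = $401.64
Employee stock purchase plan: $104.73
Dental plan: $367.41
Total deductions = $128.15 + $928.20 + $39.81 + $401.64 + $104.73 + $367.41 = $1969.94
Net pay = $13388.12 − $1969.94 = $11418.18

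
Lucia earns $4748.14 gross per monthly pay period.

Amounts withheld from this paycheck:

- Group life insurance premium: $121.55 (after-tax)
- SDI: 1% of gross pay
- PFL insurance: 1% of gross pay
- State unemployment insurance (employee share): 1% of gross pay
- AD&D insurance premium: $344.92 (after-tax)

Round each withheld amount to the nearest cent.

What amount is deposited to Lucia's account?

SDI: $4748.14 × 0.01 = $47.48
State unemployment insurance (employee share): $4748.14 × 0.01 = $47.48
PFL insurance: $4748.14 × 0.01 = $47.48
Group life insurance premium: $121.55
AD&D insurance premium: $344.92
Total deductions = $47.48 + $47.48 + $47.48 + $121.55 + $344.92 = $608.91
Net pay = $4748.14 − $608.91 = $4139.23

$4139.23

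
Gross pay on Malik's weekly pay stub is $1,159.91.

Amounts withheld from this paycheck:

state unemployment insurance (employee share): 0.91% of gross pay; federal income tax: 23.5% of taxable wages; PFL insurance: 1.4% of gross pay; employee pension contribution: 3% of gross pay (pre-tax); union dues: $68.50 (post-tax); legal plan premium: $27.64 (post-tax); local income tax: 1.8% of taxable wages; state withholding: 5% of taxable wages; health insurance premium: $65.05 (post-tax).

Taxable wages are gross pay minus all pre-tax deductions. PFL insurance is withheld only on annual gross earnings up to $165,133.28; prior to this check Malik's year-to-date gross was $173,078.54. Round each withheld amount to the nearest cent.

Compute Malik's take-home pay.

Employee pension contribution: $1,159.91 × 0.03 = $34.80
Taxable wages = $1,159.91 − $34.80 = $1,125.11
Local income tax: $1,125.11 × 0.018 = $20.25
Federal income tax: $1,125.11 × 0.235 = $264.40
State withholding: $1,125.11 × 0.05 = $56.26
State unemployment insurance (employee share): $1,159.91 × 0.0091 = $10.56
PFL insurance: annual cap $165,133.28 already reached (YTD $173,078.54), so $0.00
Union dues: $68.50
Legal plan premium: $27.64
Health insurance premium: $65.05
Total deductions = $34.80 + $20.25 + $264.40 + $56.26 + $10.56 + $0.00 + $68.50 + $27.64 + $65.05 = $547.46
Net pay = $1,159.91 − $547.46 = $612.45

$612.45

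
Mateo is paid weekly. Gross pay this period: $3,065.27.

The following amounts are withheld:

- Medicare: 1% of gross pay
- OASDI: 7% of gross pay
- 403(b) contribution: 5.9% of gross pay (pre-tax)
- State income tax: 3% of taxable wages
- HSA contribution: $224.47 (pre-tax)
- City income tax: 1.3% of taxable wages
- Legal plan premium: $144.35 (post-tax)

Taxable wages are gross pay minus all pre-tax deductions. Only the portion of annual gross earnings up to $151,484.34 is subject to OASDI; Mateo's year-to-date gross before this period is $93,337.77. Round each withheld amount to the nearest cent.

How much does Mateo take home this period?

403(b) contribution: $3,065.27 × 0.059 = $180.85
HSA contribution: $224.47
Pre-tax total = $180.85 + $224.47 = $405.32
Taxable wages = $3,065.27 − $405.32 = $2,659.95
City income tax: $2,659.95 × 0.013 = $34.58
State income tax: $2,659.95 × 0.03 = $79.80
OASDI: cap not yet reached, full $3,065.27 is subject → $3,065.27 × 0.07 = $214.57
Medicare: $3,065.27 × 0.01 = $30.65
Legal plan premium: $144.35
Total deductions = $180.85 + $224.47 + $34.58 + $79.80 + $214.57 + $30.65 + $144.35 = $909.27
Net pay = $3,065.27 − $909.27 = $2,156.00

$2,156.00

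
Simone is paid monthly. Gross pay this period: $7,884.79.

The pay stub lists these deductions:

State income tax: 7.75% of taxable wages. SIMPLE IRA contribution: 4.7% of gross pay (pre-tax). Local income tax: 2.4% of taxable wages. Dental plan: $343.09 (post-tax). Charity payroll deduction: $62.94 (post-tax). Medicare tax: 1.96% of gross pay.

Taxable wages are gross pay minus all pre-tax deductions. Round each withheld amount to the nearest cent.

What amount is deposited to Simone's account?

$6,190.94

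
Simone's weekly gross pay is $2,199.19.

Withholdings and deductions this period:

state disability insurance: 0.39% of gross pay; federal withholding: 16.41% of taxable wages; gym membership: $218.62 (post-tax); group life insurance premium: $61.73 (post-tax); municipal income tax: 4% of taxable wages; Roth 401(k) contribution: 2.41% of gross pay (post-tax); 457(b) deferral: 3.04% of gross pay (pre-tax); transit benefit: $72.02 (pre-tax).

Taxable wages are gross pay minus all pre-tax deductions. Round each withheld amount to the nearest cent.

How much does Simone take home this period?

$1,297.87

Transit benefit: $72.02
457(b) deferral: $2,199.19 × 0.0304 = $66.86
Pre-tax total = $72.02 + $66.86 = $138.88
Taxable wages = $2,199.19 − $138.88 = $2,060.31
Federal withholding: $2,060.31 × 0.1641 = $338.10
Municipal income tax: $2,060.31 × 0.04 = $82.41
State disability insurance: $2,199.19 × 0.0039 = $8.58
Roth 401(k) contribution: $2,199.19 × 0.0241 = $53.00
Gym membership: $218.62
Group life insurance premium: $61.73
Total deductions = $72.02 + $66.86 + $338.10 + $82.41 + $8.58 + $53.00 + $218.62 + $61.73 = $901.32
Net pay = $2,199.19 − $901.32 = $1,297.87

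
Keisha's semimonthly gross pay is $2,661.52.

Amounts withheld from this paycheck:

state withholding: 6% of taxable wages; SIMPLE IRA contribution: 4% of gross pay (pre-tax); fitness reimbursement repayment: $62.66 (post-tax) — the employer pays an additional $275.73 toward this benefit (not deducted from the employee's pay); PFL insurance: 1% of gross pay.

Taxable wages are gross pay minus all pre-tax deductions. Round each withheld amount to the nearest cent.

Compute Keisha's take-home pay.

$2,312.48

SIMPLE IRA contribution: $2,661.52 × 0.04 = $106.46
Taxable wages = $2,661.52 − $106.46 = $2,555.06
State withholding: $2,555.06 × 0.06 = $153.30
PFL insurance: $2,661.52 × 0.01 = $26.62
Fitness reimbursement repayment: $62.66
(Employer's $275.73 toward fitness reimbursement repayment is not withheld from the employee.)
Total deductions = $106.46 + $153.30 + $26.62 + $62.66 = $349.04
Net pay = $2,661.52 − $349.04 = $2,312.48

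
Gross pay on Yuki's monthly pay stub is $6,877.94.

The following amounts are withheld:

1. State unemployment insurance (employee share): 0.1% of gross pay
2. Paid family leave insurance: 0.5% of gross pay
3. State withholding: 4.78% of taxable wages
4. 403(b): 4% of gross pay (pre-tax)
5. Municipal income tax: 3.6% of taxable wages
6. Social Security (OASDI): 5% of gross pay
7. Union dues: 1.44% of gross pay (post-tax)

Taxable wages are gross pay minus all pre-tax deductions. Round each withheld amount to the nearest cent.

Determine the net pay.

$5,565.30

403(b): $6,877.94 × 0.04 = $275.12
Taxable wages = $6,877.94 − $275.12 = $6,602.82
State withholding: $6,602.82 × 0.0478 = $315.61
Municipal income tax: $6,602.82 × 0.036 = $237.70
Social Security (OASDI): $6,877.94 × 0.05 = $343.90
Paid family leave insurance: $6,877.94 × 0.005 = $34.39
State unemployment insurance (employee share): $6,877.94 × 0.001 = $6.88
Union dues: $6,877.94 × 0.0144 = $99.04
Total deductions = $275.12 + $315.61 + $237.70 + $343.90 + $34.39 + $6.88 + $99.04 = $1,312.64
Net pay = $6,877.94 − $1,312.64 = $5,565.30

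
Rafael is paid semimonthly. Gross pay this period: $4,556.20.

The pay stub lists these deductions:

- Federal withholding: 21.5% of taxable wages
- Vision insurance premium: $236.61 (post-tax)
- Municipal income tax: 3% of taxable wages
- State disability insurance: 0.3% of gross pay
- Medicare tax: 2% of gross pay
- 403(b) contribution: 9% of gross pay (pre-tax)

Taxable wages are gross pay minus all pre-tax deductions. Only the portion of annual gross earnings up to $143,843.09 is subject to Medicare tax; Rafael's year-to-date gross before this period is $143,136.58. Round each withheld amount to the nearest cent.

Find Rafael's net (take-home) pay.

$2,865.93

403(b) contribution: $4,556.20 × 0.09 = $410.06
Taxable wages = $4,556.20 − $410.06 = $4,146.14
Municipal income tax: $4,146.14 × 0.03 = $124.38
Federal withholding: $4,146.14 × 0.215 = $891.42
State disability insurance: $4,556.20 × 0.003 = $13.67
Medicare tax: only $143,843.09 − $143,136.58 = $706.51 of this check is subject → $706.51 × 0.02 = $14.13
Vision insurance premium: $236.61
Total deductions = $410.06 + $124.38 + $891.42 + $13.67 + $14.13 + $236.61 = $1,690.27
Net pay = $4,556.20 − $1,690.27 = $2,865.93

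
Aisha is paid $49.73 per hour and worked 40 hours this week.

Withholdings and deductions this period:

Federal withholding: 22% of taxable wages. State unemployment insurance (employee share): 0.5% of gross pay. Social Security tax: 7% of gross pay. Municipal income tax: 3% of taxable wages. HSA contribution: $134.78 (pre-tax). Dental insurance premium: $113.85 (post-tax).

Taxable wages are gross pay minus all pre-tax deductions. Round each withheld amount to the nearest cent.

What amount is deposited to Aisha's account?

Gross pay: 40 × $49.73 = $1989.20
HSA contribution: $134.78
Taxable wages = $1989.20 − $134.78 = $1854.42
Municipal income tax: $1854.42 × 0.03 = $55.63
Federal withholding: $1854.42 × 0.22 = $407.97
State unemployment insurance (employee share): $1989.20 × 0.005 = $9.95
Social Security tax: $1989.20 × 0.07 = $139.24
Dental insurance premium: $113.85
Total deductions = $134.78 + $55.63 + $407.97 + $9.95 + $139.24 + $113.85 = $861.42
Net pay = $1989.20 − $861.42 = $1127.78

$1127.78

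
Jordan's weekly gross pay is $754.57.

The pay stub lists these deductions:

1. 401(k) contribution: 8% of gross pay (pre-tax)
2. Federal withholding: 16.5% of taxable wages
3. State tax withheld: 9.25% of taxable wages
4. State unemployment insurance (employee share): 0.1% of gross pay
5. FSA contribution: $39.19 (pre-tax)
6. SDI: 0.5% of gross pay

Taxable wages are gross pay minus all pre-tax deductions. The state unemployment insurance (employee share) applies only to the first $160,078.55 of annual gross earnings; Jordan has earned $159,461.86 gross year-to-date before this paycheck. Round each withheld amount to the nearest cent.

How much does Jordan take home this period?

FSA contribution: $39.19
401(k) contribution: $754.57 × 0.08 = $60.37
Pre-tax total = $39.19 + $60.37 = $99.56
Taxable wages = $754.57 − $99.56 = $655.01
Federal withholding: $655.01 × 0.165 = $108.08
State tax withheld: $655.01 × 0.0925 = $60.59
State unemployment insurance (employee share): only $160,078.55 − $159,461.86 = $616.69 of this check is subject → $616.69 × 0.001 = $0.62
SDI: $754.57 × 0.005 = $3.77
Total deductions = $39.19 + $60.37 + $108.08 + $60.59 + $0.62 + $3.77 = $272.62
Net pay = $754.57 − $272.62 = $481.95

$481.95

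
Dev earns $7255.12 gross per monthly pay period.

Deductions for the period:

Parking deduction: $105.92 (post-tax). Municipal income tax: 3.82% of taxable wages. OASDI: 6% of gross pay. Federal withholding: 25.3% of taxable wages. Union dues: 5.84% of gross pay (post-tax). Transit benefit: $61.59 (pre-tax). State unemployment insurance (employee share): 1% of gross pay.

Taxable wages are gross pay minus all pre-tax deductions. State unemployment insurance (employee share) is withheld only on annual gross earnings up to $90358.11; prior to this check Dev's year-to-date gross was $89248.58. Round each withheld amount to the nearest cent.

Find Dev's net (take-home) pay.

$4122.75

Transit benefit: $61.59
Taxable wages = $7255.12 − $61.59 = $7193.53
Municipal income tax: $7193.53 × 0.0382 = $274.79
Federal withholding: $7193.53 × 0.253 = $1819.96
OASDI: $7255.12 × 0.06 = $435.31
State unemployment insurance (employee share): only $90358.11 − $89248.58 = $1109.53 of this check is subject → $1109.53 × 0.01 = $11.10
Union dues: $7255.12 × 0.0584 = $423.70
Parking deduction: $105.92
Total deductions = $61.59 + $274.79 + $1819.96 + $435.31 + $11.10 + $423.70 + $105.92 = $3132.37
Net pay = $7255.12 − $3132.37 = $4122.75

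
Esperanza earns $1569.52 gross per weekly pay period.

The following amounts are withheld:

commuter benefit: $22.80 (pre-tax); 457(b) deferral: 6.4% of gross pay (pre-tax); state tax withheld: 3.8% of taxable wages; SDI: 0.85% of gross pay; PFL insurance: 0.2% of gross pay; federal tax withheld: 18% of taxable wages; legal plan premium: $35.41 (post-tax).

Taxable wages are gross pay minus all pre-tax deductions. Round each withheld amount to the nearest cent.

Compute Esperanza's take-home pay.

$1079.09

457(b) deferral: $1569.52 × 0.064 = $100.45
Commuter benefit: $22.80
Pre-tax total = $100.45 + $22.80 = $123.25
Taxable wages = $1569.52 − $123.25 = $1446.27
Federal tax withheld: $1446.27 × 0.18 = $260.33
State tax withheld: $1446.27 × 0.038 = $54.96
SDI: $1569.52 × 0.0085 = $13.34
PFL insurance: $1569.52 × 0.002 = $3.14
Legal plan premium: $35.41
Total deductions = $100.45 + $22.80 + $260.33 + $54.96 + $13.34 + $3.14 + $35.41 = $490.43
Net pay = $1569.52 − $490.43 = $1079.09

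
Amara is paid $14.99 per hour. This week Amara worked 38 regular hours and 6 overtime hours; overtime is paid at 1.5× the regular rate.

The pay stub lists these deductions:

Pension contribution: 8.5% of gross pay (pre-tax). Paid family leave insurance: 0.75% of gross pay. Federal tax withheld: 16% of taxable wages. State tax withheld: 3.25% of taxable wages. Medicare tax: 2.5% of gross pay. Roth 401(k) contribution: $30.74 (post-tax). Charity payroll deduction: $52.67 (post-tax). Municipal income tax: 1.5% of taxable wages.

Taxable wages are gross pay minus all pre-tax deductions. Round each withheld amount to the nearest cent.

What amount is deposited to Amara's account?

$404.58

Regular pay: 38 × $14.99 = $569.62
Overtime pay: 6 × $14.99 × 1.5 = $134.91
Gross pay = $569.62 + $134.91 = $704.53
Pension contribution: $704.53 × 0.085 = $59.89
Taxable wages = $704.53 − $59.89 = $644.64
Municipal income tax: $644.64 × 0.015 = $9.67
Federal tax withheld: $644.64 × 0.16 = $103.14
State tax withheld: $644.64 × 0.0325 = $20.95
Paid family leave insurance: $704.53 × 0.0075 = $5.28
Medicare tax: $704.53 × 0.025 = $17.61
Roth 401(k) contribution: $30.74
Charity payroll deduction: $52.67
Total deductions = $59.89 + $9.67 + $103.14 + $20.95 + $5.28 + $17.61 + $30.74 + $52.67 = $299.95
Net pay = $704.53 − $299.95 = $404.58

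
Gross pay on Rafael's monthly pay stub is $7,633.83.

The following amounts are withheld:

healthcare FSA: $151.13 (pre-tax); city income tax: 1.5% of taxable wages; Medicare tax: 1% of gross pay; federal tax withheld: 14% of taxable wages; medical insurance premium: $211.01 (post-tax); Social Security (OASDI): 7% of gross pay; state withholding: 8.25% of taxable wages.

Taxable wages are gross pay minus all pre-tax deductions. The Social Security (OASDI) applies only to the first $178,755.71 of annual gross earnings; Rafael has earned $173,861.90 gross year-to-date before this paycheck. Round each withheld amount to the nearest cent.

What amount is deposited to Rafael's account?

$5,075.64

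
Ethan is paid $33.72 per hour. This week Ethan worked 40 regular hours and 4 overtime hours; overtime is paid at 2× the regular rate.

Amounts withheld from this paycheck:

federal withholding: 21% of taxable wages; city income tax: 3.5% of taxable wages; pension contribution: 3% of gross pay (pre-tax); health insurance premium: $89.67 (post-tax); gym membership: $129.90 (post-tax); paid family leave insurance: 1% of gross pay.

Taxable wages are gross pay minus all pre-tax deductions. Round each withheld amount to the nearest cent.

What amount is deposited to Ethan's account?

Regular pay: 40 × $33.72 = $1,348.80
Overtime pay: 4 × $33.72 × 2 = $269.76
Gross pay = $1,348.80 + $269.76 = $1,618.56
Pension contribution: $1,618.56 × 0.03 = $48.56
Taxable wages = $1,618.56 − $48.56 = $1,570.00
Federal withholding: $1,570.00 × 0.21 = $329.70
City income tax: $1,570.00 × 0.035 = $54.95
Paid family leave insurance: $1,618.56 × 0.01 = $16.19
Health insurance premium: $89.67
Gym membership: $129.90
Total deductions = $48.56 + $329.70 + $54.95 + $16.19 + $89.67 + $129.90 = $668.97
Net pay = $1,618.56 − $668.97 = $949.59

$949.59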